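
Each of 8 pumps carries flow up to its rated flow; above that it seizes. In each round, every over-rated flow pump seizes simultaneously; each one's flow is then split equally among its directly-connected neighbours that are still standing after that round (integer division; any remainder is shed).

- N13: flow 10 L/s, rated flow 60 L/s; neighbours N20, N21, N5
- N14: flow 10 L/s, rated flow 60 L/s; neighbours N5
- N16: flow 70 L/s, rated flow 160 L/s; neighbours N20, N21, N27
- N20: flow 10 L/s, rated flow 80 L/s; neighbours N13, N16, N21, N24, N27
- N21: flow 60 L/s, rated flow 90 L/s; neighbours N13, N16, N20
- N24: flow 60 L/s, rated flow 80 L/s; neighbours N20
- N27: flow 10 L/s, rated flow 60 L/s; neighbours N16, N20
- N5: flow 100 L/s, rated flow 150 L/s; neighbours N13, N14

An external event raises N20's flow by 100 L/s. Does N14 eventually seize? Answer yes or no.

Round 1 — N20 at 110 > 80. N20 seizes.
  N20 sheds 110 L/s to N13, N16, N21, N24, N27: 22 each.
    N13: 10+22 = 32 ≤ 60
    N16: 70+22 = 92 ≤ 160
    N21: 60+22 = 82 ≤ 90
    N24: 60+22 = 82 > 80
    N27: 10+22 = 32 ≤ 60
Round 2 — N24 seizes.
  N24 sheds 82 L/s: no online neighbours, lost.
No further seizures.

no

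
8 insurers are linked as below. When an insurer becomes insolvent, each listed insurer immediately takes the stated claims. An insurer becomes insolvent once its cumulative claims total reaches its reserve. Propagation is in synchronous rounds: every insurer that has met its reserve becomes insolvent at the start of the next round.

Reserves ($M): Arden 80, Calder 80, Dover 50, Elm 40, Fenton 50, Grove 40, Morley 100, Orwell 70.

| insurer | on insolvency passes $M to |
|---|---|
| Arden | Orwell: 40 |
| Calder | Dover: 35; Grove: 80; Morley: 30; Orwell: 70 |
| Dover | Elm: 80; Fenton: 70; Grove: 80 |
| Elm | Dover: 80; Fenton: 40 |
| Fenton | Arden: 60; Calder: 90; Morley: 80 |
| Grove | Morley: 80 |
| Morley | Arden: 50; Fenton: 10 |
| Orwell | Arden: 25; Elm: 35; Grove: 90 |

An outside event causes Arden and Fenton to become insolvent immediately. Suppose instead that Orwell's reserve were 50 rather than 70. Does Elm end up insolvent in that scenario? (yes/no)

no

With Orwell's reserve at 50:
Round 1 — Arden, Fenton become insolvent (initial).
  Calder: +90 → 90 ≥ 80
  Morley: +80 → 80 < 100
  Orwell: +40 → 40 < 50
Round 2 — Calder becomes insolvent.
  Dover: +35 → 35 < 50
  Grove: +80 → 80 ≥ 40
  Morley: +30 → 110 ≥ 100
  Orwell: +70 → 110 ≥ 50
Round 3 — Grove, Morley, Orwell become insolvent.
  Elm: +35 → 35 < 40
No further insolvencies.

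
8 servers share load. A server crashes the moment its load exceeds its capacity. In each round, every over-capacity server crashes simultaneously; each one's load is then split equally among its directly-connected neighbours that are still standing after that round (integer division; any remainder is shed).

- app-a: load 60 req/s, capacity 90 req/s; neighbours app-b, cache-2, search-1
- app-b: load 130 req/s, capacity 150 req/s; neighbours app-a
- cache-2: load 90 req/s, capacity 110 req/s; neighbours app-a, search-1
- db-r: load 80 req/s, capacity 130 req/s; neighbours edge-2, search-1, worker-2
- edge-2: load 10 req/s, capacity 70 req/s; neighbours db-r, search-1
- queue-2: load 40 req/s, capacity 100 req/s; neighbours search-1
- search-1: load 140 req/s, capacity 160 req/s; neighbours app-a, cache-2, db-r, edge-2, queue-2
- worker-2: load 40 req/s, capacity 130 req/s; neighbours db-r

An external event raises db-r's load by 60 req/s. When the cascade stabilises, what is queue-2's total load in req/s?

86

Round 1 — db-r at 140 > 130. db-r crashes.
  db-r sheds 140 req/s to edge-2, search-1, worker-2: 46 each (2 lost).
    edge-2: 10+46 = 56 ≤ 70
    search-1: 140+46 = 186 > 160
    worker-2: 40+46 = 86 ≤ 130
Round 2 — search-1 crashes.
  search-1 sheds 186 req/s to app-a, cache-2, edge-2, queue-2: 46 each (2 lost).
    app-a: 60+46 = 106 > 90
    cache-2: 90+46 = 136 > 110
    edge-2: 56+46 = 102 > 70
    queue-2: 40+46 = 86 ≤ 100
Round 3 — app-a, cache-2, edge-2 crash.
  app-a sheds 106 req/s to app-b: 106 each.
    app-b: 130+106 = 236 > 150
  cache-2 sheds 136 req/s: no online neighbours, lost.
  edge-2 sheds 102 req/s: no online neighbours, lost.
Round 4 — app-b crashes.
  app-b sheds 236 req/s: no online neighbours, lost.
No further crashes.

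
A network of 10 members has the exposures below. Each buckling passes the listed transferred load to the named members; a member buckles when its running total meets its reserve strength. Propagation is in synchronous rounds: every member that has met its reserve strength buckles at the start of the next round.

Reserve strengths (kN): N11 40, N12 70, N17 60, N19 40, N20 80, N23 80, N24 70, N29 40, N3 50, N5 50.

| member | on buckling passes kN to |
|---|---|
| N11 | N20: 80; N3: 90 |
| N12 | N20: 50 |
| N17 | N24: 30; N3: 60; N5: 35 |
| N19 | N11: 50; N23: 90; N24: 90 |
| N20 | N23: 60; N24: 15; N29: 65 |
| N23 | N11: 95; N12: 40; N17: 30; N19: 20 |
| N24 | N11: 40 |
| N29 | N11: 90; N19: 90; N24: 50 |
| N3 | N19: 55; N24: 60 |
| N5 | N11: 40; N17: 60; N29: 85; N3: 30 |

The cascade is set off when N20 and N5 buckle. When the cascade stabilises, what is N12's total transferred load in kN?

Round 1 — N20, N5 buckle (initial).
  N11: +40 → 40 ≥ 40
  N17: +60 → 60 ≥ 60
  N23: +60 → 60 < 80
  N24: +15 → 15 < 70
  N29: +65+85 → 150 ≥ 40
  N3: +30 → 30 < 50
Round 2 — N11, N17, N29 buckle.
  N19: +90 → 90 ≥ 40
  N24: +30+50 → 95 ≥ 70
  N3: +90+60 → 180 ≥ 50
Round 3 — N19, N24, N3 buckle.
  N23: +90 → 150 ≥ 80
Round 4 — N23 buckles.
  N12: +40 → 40 < 70
No further bucklings.

40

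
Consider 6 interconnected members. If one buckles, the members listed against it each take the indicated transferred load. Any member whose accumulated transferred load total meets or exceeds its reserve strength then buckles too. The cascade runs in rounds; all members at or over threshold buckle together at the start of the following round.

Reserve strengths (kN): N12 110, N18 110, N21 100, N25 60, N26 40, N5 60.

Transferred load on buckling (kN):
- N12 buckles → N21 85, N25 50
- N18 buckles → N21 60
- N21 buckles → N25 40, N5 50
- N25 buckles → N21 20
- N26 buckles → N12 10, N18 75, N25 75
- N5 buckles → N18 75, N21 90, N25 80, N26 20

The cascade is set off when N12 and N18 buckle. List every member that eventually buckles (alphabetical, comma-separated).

N12, N18, N21, N25

Round 1 — N12, N18 buckle (initial).
  N21: +85+60 → 145 ≥ 100
  N25: +50 → 50 < 60
Round 2 — N21 buckles.
  N25: +40 → 90 ≥ 60
  N5: +50 → 50 < 60
Round 3 — N25 buckles.
No further bucklings.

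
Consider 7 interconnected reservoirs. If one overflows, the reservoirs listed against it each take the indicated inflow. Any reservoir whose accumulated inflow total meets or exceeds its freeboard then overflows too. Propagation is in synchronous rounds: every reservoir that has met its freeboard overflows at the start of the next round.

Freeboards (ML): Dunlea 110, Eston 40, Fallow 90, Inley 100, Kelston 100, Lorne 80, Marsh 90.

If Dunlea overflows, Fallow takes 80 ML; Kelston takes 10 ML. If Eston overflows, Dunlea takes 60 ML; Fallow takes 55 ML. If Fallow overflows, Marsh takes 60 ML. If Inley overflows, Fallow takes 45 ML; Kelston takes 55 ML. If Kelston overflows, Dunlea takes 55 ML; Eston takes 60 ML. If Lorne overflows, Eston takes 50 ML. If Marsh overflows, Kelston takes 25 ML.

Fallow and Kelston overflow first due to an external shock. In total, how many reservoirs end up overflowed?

4

Round 1 — Fallow, Kelston overflow (initial).
  Dunlea: +55 → 55 < 110
  Eston: +60 → 60 ≥ 40
  Marsh: +60 → 60 < 90
Round 2 — Eston overflows.
  Dunlea: +60 → 115 ≥ 110
Round 3 — Dunlea overflows.
No further overflows.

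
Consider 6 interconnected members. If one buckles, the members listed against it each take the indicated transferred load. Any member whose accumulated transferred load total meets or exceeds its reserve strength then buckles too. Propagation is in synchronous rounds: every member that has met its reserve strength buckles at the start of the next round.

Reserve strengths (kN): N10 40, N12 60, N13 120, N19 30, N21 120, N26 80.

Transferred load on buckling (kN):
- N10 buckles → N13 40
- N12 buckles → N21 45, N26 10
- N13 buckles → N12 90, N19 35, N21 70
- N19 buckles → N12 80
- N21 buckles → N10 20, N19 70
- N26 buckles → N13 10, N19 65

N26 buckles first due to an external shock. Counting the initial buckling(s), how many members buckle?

Round 1 — N26 buckles (initial).
  N13: +10 → 10 < 120
  N19: +65 → 65 ≥ 30
Round 2 — N19 buckles.
  N12: +80 → 80 ≥ 60
Round 3 — N12 buckles.
  N21: +45 → 45 < 120
No further bucklings.

3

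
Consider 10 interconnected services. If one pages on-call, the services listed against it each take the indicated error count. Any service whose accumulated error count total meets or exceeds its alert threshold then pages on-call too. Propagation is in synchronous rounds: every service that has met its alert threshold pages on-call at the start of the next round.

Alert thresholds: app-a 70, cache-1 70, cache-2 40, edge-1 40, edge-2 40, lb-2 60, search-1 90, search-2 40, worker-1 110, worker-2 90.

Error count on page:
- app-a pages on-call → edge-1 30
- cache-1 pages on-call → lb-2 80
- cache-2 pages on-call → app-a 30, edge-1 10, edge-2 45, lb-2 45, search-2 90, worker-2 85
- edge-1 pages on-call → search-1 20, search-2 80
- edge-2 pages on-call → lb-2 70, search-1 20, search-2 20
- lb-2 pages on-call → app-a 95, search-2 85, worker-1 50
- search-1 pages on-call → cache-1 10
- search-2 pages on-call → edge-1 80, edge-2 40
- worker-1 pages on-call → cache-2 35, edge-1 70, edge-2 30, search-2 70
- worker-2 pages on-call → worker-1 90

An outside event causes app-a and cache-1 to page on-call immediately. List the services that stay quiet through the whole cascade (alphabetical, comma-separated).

Round 1 — app-a, cache-1 page on-call (initial).
  edge-1: +30 → 30 < 40
  lb-2: +80 → 80 ≥ 60
Round 2 — lb-2 pages on-call.
  search-2: +85 → 85 ≥ 40
  worker-1: +50 → 50 < 110
Round 3 — search-2 pages on-call.
  edge-1: +80 → 110 ≥ 40
  edge-2: +40 → 40 ≥ 40
Round 4 — edge-1, edge-2 page on-call.
  search-1: +20+20 → 40 < 90
No further pages.

cache-2, search-1, worker-1, worker-2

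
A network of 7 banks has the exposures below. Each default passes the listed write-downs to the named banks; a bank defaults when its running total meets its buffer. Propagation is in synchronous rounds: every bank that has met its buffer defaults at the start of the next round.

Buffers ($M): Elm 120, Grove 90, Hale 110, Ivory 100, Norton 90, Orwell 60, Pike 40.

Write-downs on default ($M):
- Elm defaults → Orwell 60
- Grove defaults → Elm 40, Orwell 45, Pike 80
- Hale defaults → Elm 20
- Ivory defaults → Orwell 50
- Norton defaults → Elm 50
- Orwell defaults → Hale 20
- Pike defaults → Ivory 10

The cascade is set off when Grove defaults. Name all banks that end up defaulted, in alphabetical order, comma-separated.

Grove, Pike

Round 1 — Grove defaults (initial).
  Elm: +40 → 40 < 120
  Orwell: +45 → 45 < 60
  Pike: +80 → 80 ≥ 40
Round 2 — Pike defaults.
  Ivory: +10 → 10 < 100
No further defaults.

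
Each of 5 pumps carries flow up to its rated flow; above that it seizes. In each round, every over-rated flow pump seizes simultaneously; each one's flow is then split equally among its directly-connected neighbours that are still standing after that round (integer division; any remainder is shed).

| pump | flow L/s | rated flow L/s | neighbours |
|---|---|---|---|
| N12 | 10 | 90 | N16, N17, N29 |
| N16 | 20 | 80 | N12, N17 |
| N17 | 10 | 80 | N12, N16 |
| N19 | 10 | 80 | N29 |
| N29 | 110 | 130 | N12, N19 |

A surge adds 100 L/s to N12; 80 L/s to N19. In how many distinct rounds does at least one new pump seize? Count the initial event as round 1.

Round 1 — N12 at 110 > 90; N19 at 90 > 80. N12, N19 seize.
  N12 sheds 110 L/s to N16, N17, N29: 36 each (2 lost).
    N16: 20+36 = 56 ≤ 80
    N17: 10+36 = 46 ≤ 80
    N29: 110+36 = 146 > 130
  N19 sheds 90 L/s to N29: 90 each.
    N29: 146+90 = 236 > 130
Round 2 — N29 seizes.
  N29 sheds 236 L/s: no online neighbours, lost.
No further seizures.

2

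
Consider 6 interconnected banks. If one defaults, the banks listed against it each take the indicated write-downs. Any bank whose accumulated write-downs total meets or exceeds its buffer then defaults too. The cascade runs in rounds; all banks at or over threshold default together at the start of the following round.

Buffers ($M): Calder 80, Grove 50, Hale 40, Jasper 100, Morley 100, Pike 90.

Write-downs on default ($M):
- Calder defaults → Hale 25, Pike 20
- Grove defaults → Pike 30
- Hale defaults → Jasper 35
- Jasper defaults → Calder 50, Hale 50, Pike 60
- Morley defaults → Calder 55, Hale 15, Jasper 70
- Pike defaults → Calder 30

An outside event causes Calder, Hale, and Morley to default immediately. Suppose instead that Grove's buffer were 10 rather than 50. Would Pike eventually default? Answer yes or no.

With Grove's buffer at 10:
Round 1 — Calder, Hale, Morley default (initial).
  Jasper: +35+70 → 105 ≥ 100
  Pike: +20 → 20 < 90
Round 2 — Jasper defaults.
  Pike: +60 → 80 < 90
No further defaults.

no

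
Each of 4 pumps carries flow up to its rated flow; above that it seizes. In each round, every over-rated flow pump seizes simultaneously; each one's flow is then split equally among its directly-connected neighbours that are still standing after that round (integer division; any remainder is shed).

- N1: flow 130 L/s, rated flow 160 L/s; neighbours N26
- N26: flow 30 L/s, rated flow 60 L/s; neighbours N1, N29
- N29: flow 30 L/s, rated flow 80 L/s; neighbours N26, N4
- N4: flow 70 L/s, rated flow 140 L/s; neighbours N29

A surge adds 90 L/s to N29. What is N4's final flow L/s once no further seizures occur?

130

Round 1 — N29 at 120 > 80. N29 seizes.
  N29 sheds 120 L/s to N26, N4: 60 each.
    N26: 30+60 = 90 > 60
    N4: 70+60 = 130 ≤ 140
Round 2 — N26 seizes.
  N26 sheds 90 L/s to N1: 90 each.
    N1: 130+90 = 220 > 160
Round 3 — N1 seizes.
  N1 sheds 220 L/s: no online neighbours, lost.
No further seizures.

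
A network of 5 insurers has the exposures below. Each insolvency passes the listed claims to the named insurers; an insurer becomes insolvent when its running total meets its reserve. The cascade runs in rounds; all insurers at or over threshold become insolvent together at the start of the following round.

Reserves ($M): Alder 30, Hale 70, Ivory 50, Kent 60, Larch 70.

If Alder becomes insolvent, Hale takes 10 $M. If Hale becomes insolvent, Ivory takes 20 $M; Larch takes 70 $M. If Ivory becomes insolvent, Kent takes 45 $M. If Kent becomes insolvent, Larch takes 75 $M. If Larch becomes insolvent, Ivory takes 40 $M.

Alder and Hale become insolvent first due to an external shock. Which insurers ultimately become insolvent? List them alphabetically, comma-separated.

Round 1 — Alder, Hale become insolvent (initial).
  Ivory: +20 → 20 < 50
  Larch: +70 → 70 ≥ 70
Round 2 — Larch becomes insolvent.
  Ivory: +40 → 60 ≥ 50
Round 3 — Ivory becomes insolvent.
  Kent: +45 → 45 < 60
No further insolvencies.

Alder, Hale, Ivory, Larch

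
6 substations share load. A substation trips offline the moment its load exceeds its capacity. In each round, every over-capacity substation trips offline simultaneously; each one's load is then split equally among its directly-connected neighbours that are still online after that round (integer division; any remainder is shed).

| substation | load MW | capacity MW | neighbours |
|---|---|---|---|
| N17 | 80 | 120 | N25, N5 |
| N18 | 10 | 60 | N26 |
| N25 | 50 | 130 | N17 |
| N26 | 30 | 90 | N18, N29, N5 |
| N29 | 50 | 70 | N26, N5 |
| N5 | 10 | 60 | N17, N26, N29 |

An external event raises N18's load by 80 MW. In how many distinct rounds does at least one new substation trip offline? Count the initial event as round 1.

5

Round 1 — N18 at 90 > 60. N18 trips offline.
  N18 sheds 90 MW to N26: 90 each.
    N26: 30+90 = 120 > 90
Round 2 — N26 trips offline.
  N26 sheds 120 MW to N29, N5: 60 each.
    N29: 50+60 = 110 > 70
    N5: 10+60 = 70 > 60
Round 3 — N29, N5 trip offline.
  N29 sheds 110 MW: no online neighbours, lost.
  N5 sheds 70 MW to N17: 70 each.
    N17: 80+70 = 150 > 120
Round 4 — N17 trips offline.
  N17 sheds 150 MW to N25: 150 each.
    N25: 50+150 = 200 > 130
Round 5 — N25 trips offline.
  N25 sheds 200 MW: no online neighbours, lost.
No further trips.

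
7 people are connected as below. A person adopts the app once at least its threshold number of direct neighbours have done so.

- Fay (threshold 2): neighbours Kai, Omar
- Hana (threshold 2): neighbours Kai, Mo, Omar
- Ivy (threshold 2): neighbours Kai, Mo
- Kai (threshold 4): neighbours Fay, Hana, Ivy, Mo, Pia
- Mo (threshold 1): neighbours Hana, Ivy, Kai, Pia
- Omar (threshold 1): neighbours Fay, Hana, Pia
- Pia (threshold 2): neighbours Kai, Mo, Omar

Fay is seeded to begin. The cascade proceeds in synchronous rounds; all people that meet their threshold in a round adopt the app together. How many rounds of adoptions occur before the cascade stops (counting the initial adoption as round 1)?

Round 1 — Fay adopts the app (initial).
Round 2 — checking thresholds:
  Kai: 1 of 5 neighbours < 4, holds.
  Omar: 1 of 3 neighbours ≥ 1, adopts the app.
Round 3 — no new adoptions; cascade stops.

2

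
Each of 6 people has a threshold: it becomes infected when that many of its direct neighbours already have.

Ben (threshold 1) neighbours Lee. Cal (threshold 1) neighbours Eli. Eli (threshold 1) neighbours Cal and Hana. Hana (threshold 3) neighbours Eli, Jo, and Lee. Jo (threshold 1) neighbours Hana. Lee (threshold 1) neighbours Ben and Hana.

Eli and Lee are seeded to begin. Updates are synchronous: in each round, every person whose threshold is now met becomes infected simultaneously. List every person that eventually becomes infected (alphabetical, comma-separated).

Round 1 — Eli, Lee become infected (initial).
Round 2 — checking thresholds:
  Ben: 1 of 1 neighbours ≥ 1, becomes infected.
  Cal: 1 of 1 neighbours ≥ 1, becomes infected.
  Hana: 2 of 3 neighbours < 3, not yet.
Round 3 — no new infections; cascade stops.

Ben, Cal, Eli, Lee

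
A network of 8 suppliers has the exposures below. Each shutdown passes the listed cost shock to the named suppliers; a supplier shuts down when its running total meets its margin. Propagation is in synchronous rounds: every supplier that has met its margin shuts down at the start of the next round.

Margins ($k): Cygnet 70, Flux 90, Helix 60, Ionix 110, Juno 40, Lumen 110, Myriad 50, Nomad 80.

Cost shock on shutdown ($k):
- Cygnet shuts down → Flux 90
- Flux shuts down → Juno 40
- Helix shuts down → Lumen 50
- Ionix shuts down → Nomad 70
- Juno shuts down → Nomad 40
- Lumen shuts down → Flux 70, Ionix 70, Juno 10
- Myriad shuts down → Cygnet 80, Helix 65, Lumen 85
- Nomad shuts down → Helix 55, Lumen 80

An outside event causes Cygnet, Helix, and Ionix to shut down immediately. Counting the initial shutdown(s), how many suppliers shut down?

Round 1 — Cygnet, Helix, Ionix shut down (initial).
  Flux: +90 → 90 ≥ 90
  Lumen: +50 → 50 < 110
  Nomad: +70 → 70 < 80
Round 2 — Flux shuts down.
  Juno: +40 → 40 ≥ 40
Round 3 — Juno shuts down.
  Nomad: +40 → 110 ≥ 80
Round 4 — Nomad shuts down.
  Lumen: +80 → 130 ≥ 110
Round 5 — Lumen shuts down.
No further shutdowns.

7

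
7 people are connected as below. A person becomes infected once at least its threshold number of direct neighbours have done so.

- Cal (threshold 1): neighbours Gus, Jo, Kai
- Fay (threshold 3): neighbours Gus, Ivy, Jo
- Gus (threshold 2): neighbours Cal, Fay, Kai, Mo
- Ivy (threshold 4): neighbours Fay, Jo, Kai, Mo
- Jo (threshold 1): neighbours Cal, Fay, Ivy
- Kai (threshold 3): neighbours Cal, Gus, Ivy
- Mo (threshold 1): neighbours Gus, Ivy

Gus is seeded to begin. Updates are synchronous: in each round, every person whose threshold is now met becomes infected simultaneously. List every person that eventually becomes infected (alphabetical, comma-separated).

Cal, Gus, Jo, Mo

Round 1 — Gus becomes infected (initial).
Round 2 — checking thresholds:
  Cal: 1 of 3 neighbours ≥ 1, becomes infected.
  Fay: 1 of 3 neighbours < 3, below threshold.
  Kai: 1 of 3 neighbours < 3, below threshold.
  Mo: 1 of 2 neighbours ≥ 1, becomes infected.
Round 3 — checking thresholds:
  Fay: 1 of 3 neighbours < 3, below threshold.
  Ivy: 1 of 4 neighbours < 4, below threshold.
  Jo: 1 of 3 neighbours ≥ 1, becomes infected.
  Kai: 2 of 3 neighbours < 3, below threshold.
Round 4 — no new infections; cascade stops.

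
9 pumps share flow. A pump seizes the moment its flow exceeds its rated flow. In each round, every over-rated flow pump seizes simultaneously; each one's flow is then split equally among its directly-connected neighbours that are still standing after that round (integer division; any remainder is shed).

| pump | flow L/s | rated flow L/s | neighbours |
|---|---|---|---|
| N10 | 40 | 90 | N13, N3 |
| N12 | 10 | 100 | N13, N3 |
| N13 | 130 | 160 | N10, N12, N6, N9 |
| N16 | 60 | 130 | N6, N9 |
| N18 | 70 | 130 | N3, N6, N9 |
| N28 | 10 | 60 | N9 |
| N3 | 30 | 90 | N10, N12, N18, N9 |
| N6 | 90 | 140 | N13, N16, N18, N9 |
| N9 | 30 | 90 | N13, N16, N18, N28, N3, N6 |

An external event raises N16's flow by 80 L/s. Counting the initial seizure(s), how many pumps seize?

Round 1 — N16 at 140 > 130. N16 seizes.
  N16 sheds 140 L/s to N6, N9: 70 each.
    N6: 90+70 = 160 > 140
    N9: 30+70 = 100 > 90
Round 2 — N6, N9 seize.
  N6 sheds 160 L/s to N13, N18: 80 each.
    N13: 130+80 = 210 > 160
    N18: 70+80 = 150 > 130
  N9 sheds 100 L/s to N13, N18, N28, N3: 25 each.
    N13: 210+25 = 235 > 160
    N18: 150+25 = 175 > 130
    N28: 10+25 = 35 ≤ 60
    N3: 30+25 = 55 ≤ 90
Round 3 — N13, N18 seize.
  N13 sheds 235 L/s to N10, N12: 117 each (1 lost).
    N10: 40+117 = 157 > 90
    N12: 10+117 = 127 > 100
  N18 sheds 175 L/s to N3: 175 each.
    N3: 55+175 = 230 > 90
Round 4 — N10, N12, N3 seize.
  N10 sheds 157 L/s: no online neighbours, lost.
  N12 sheds 127 L/s: no online neighbours, lost.
  N3 sheds 230 L/s: no online neighbours, lost.
No further seizures.

8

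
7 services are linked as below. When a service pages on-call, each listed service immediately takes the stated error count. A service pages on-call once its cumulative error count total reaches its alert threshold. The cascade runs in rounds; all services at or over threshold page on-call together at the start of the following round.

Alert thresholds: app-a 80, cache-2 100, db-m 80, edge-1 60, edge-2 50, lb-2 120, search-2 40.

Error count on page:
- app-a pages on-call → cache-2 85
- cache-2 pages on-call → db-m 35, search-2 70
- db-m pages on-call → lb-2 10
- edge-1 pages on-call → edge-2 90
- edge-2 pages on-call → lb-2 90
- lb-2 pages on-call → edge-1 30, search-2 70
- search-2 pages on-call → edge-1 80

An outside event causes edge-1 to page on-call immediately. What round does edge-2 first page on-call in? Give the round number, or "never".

2

Round 1 — edge-1 pages on-call (initial).
  edge-2: +90 → 90 ≥ 50
Round 2 — edge-2 pages on-call.
  lb-2: +90 → 90 < 120
No further pages.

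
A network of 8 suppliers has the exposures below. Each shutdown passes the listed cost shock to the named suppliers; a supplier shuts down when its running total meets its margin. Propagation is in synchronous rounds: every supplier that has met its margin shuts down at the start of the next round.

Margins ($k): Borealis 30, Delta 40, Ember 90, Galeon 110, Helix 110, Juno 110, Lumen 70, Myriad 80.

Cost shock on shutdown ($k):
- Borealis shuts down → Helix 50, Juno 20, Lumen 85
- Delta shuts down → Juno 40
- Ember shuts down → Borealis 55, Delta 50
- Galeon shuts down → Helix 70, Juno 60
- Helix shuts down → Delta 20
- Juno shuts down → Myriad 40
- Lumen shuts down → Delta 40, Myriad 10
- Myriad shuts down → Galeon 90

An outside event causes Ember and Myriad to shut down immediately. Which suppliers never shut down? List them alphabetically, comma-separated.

Galeon, Helix, Juno

Round 1 — Ember, Myriad shut down (initial).
  Borealis: +55 → 55 ≥ 30
  Delta: +50 → 50 ≥ 40
  Galeon: +90 → 90 < 110
Round 2 — Borealis, Delta shut down.
  Helix: +50 → 50 < 110
  Juno: +20+40 → 60 < 110
  Lumen: +85 → 85 ≥ 70
Round 3 — Lumen shuts down.
No further shutdowns.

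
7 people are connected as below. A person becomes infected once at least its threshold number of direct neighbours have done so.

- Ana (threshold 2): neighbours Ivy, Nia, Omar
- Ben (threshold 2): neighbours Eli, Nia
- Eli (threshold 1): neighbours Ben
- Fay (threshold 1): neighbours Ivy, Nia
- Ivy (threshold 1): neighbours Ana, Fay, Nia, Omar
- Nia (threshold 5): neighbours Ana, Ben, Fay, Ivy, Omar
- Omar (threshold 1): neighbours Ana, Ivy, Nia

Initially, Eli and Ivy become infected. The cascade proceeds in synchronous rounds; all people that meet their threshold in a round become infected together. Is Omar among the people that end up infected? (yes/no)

Round 1 — Eli, Ivy become infected (initial).
Round 2 — checking thresholds:
  Ana: 1 of 3 neighbours < 2, holds.
  Ben: 1 of 2 neighbours < 2, holds.
  Fay: 1 of 2 neighbours ≥ 1, becomes infected.
  Nia: 1 of 5 neighbours < 5, holds.
  Omar: 1 of 3 neighbours ≥ 1, becomes infected.
Round 3 — checking thresholds:
  Ana: 2 of 3 neighbours ≥ 2, becomes infected.
  Ben: 1 of 2 neighbours < 2, holds.
  Nia: 3 of 5 neighbours < 5, holds.
Round 4 — no new infections; cascade stops.

yes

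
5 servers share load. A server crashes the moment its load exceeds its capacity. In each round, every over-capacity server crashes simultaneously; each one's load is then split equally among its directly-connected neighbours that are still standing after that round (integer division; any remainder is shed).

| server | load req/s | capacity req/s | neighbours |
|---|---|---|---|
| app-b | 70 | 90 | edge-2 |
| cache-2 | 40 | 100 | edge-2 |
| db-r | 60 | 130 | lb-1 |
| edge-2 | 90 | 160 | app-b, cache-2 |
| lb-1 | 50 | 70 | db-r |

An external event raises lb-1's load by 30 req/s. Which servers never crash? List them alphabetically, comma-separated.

Round 1 — lb-1 at 80 > 70. lb-1 crashes.
  lb-1 sheds 80 req/s to db-r: 80 each.
    db-r: 60+80 = 140 > 130
Round 2 — db-r crashes.
  db-r sheds 140 req/s: no online neighbours, lost.
No further crashes.

app-b, cache-2, edge-2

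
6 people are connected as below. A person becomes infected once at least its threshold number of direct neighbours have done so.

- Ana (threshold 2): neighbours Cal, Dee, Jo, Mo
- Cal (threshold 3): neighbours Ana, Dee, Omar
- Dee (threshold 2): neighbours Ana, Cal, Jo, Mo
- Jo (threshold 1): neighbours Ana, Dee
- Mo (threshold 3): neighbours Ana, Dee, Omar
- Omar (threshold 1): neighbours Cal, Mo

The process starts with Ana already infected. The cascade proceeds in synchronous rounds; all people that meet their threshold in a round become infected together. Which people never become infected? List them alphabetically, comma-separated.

Cal, Mo, Omar

Round 1 — Ana becomes infected (initial).
Round 2 — checking thresholds:
  Cal: 1 of 3 neighbours < 3, not yet.
  Dee: 1 of 4 neighbours < 2, not yet.
  Jo: 1 of 2 neighbours ≥ 1, becomes infected.
  Mo: 1 of 3 neighbours < 3, not yet.
Round 3 — checking thresholds:
  Cal: 1 of 3 neighbours < 3, not yet.
  Dee: 2 of 4 neighbours ≥ 2, becomes infected.
  Mo: 1 of 3 neighbours < 3, not yet.
Round 4 — no new infections; cascade stops.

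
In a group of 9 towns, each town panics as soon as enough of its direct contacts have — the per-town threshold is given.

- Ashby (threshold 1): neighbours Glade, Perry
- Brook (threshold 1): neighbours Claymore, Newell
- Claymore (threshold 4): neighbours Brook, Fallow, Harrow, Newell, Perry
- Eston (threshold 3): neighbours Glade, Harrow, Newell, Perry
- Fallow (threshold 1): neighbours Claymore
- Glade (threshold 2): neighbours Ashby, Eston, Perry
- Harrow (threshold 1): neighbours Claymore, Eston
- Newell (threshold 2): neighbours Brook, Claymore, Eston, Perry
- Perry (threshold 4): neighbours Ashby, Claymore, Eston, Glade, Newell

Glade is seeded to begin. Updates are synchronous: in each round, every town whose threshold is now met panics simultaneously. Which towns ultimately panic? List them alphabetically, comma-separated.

Round 1 — Glade panics (initial).
Round 2 — checking thresholds:
  Ashby: 1 of 2 neighbours ≥ 1, panics.
  Eston: 1 of 4 neighbours < 3, below threshold.
  Perry: 1 of 5 neighbours < 4, below threshold.
Round 3 — no new panics; cascade stops.

Ashby, Glade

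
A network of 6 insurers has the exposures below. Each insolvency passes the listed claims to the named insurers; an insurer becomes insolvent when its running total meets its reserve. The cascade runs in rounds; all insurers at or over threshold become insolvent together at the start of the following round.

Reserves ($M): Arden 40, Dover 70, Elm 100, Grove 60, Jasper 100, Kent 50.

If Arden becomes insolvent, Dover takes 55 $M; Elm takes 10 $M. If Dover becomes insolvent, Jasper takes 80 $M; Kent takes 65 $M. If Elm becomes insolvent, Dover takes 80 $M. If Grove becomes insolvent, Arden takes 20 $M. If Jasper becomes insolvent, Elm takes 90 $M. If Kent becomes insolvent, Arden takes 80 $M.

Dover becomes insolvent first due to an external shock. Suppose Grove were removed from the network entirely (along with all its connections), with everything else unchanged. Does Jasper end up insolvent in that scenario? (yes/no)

With Grove removed:
Round 1 — Dover becomes insolvent (initial).
  Jasper: +80 → 80 < 100
  Kent: +65 → 65 ≥ 50
Round 2 — Kent becomes insolvent.
  Arden: +80 → 80 ≥ 40
Round 3 — Arden becomes insolvent.
  Elm: +10 → 10 < 100
No further insolvencies.

no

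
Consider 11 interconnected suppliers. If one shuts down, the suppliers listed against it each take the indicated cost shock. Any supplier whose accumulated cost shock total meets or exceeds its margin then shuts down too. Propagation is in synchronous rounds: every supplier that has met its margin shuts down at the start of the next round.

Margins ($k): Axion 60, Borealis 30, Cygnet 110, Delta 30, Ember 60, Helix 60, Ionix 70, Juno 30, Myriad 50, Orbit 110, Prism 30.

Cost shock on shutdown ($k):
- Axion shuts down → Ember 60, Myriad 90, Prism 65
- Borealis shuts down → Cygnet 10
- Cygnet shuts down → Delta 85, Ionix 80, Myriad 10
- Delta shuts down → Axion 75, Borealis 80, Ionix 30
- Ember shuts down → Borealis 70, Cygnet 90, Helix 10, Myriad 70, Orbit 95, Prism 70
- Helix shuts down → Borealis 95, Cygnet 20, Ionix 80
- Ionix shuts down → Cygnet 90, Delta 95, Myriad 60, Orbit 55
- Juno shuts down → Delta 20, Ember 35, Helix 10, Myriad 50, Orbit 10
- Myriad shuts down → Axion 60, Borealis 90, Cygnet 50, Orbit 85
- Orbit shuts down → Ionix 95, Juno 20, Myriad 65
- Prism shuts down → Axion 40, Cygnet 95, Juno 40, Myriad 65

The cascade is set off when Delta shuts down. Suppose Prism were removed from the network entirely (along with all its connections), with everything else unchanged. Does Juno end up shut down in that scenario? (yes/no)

With Prism removed:
Round 1 — Delta shuts down (initial).
  Axion: +75 → 75 ≥ 60
  Borealis: +80 → 80 ≥ 30
  Ionix: +30 → 30 < 70
Round 2 — Axion, Borealis shut down.
  Cygnet: +10 → 10 < 110
  Ember: +60 → 60 ≥ 60
  Myriad: +90 → 90 ≥ 50
Round 3 — Ember, Myriad shut down.
  Cygnet: +90+50 → 150 ≥ 110
  Helix: +10 → 10 < 60
  Orbit: +95+85 → 180 ≥ 110
Round 4 — Cygnet, Orbit shut down.
  Ionix: +80+95 → 205 ≥ 70
  Juno: +20 → 20 < 30
Round 5 — Ionix shuts down.
No further shutdowns.

no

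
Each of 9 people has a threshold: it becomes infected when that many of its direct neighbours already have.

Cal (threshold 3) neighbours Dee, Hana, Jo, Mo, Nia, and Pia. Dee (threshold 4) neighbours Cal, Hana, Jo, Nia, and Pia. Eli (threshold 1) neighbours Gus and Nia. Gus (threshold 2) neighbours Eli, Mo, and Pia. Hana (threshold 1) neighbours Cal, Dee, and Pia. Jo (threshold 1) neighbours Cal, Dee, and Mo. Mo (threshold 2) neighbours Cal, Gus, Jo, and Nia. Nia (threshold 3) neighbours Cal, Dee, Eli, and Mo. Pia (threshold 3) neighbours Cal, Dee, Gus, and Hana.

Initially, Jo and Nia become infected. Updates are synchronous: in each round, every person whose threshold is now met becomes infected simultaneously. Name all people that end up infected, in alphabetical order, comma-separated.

Cal, Dee, Eli, Gus, Hana, Jo, Mo, Nia, Pia

Round 1 — Jo, Nia become infected (initial).
Round 2 — checking thresholds:
  Cal: 2 of 6 neighbours < 3, below threshold.
  Dee: 2 of 5 neighbours < 4, below threshold.
  Eli: 1 of 2 neighbours ≥ 1, becomes infected.
  Mo: 2 of 4 neighbours ≥ 2, becomes infected.
Round 3 — checking thresholds:
  Cal: 3 of 6 neighbours ≥ 3, becomes infected.
  Dee: 2 of 5 neighbours < 4, below threshold.
  Gus: 2 of 3 neighbours ≥ 2, becomes infected.
Round 4 — checking thresholds:
  Dee: 3 of 5 neighbours < 4, below threshold.
  Hana: 1 of 3 neighbours ≥ 1, becomes infected.
  Pia: 2 of 4 neighbours < 3, below threshold.
Round 5 — checking thresholds:
  Dee: 4 of 5 neighbours ≥ 4, becomes infected.
  Pia: 3 of 4 neighbours ≥ 3, becomes infected.
Round 6 — no new infections; cascade stops.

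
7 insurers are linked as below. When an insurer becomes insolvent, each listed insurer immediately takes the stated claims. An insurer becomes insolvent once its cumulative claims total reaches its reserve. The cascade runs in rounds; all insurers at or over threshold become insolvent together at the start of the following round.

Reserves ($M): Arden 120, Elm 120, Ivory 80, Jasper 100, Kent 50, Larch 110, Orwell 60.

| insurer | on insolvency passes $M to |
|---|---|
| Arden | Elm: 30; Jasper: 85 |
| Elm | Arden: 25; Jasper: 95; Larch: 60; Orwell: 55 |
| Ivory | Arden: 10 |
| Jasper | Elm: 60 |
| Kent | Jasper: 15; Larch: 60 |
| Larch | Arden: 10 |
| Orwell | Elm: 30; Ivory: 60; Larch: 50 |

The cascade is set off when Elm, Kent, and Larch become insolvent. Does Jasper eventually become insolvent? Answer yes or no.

Round 1 — Elm, Kent, Larch become insolvent (initial).
  Arden: +25+10 → 35 < 120
  Jasper: +95+15 → 110 ≥ 100
  Orwell: +55 → 55 < 60
Round 2 — Jasper becomes insolvent.
No further insolvencies.

yes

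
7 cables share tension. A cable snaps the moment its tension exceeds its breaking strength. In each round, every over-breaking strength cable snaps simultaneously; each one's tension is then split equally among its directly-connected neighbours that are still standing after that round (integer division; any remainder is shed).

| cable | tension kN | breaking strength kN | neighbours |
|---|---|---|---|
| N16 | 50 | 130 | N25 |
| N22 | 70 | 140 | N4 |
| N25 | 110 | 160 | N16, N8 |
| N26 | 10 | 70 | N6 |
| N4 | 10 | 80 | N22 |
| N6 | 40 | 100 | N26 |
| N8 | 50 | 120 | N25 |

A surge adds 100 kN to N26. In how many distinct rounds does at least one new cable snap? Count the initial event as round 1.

Round 1 — N26 at 110 > 70. N26 snaps.
  N26 sheds 110 kN to N6: 110 each.
    N6: 40+110 = 150 > 100
Round 2 — N6 snaps.
  N6 sheds 150 kN: no online neighbours, lost.
No further breaks.

2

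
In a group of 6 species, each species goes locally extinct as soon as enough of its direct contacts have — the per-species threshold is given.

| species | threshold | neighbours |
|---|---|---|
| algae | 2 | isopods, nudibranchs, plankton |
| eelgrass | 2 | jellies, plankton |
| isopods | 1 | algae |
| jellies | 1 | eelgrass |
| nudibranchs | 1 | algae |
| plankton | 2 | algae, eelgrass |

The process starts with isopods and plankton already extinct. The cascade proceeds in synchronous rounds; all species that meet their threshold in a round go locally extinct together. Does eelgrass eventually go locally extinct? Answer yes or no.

Round 1 — isopods, plankton go locally extinct (initial).
Round 2 — checking thresholds:
  algae: 2 of 3 neighbours ≥ 2, goes locally extinct.
  eelgrass: 1 of 2 neighbours < 2, holds.
Round 3 — checking thresholds:
  eelgrass: 1 of 2 neighbours < 2, holds.
  nudibranchs: 1 of 1 neighbours ≥ 1, goes locally extinct.
Round 4 — no new extinctions; cascade stops.

no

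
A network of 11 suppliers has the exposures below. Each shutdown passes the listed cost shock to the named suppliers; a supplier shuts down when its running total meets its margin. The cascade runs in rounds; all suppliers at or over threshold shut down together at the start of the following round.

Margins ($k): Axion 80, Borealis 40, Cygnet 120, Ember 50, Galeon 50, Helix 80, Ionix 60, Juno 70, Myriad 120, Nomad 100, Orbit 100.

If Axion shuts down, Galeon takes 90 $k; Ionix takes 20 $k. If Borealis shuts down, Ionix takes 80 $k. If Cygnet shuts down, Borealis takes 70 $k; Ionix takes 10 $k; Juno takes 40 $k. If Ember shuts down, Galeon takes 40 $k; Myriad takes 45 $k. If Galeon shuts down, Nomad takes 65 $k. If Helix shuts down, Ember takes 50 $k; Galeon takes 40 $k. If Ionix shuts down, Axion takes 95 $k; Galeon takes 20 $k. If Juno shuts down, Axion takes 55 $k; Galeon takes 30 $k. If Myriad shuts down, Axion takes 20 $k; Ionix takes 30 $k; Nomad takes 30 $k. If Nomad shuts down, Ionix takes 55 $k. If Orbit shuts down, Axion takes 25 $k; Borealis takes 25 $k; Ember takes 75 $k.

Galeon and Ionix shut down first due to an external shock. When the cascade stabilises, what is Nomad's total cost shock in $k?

Round 1 — Galeon, Ionix shut down (initial).
  Axion: +95 → 95 ≥ 80
  Nomad: +65 → 65 < 100
Round 2 — Axion shuts down.
No further shutdowns.

65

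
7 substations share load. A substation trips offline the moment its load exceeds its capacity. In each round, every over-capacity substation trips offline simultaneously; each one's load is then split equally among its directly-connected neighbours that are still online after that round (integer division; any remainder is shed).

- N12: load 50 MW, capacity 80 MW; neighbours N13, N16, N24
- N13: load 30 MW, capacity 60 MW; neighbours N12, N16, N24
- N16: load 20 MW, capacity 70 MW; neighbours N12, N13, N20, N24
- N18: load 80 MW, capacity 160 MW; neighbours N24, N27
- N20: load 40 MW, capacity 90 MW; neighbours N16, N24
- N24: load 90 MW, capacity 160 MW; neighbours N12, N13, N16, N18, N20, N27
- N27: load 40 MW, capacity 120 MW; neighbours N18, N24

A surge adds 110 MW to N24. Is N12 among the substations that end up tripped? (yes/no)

yes

Round 1 — N24 at 200 > 160. N24 trips offline.
  N24 sheds 200 MW to N12, N13, N16, N18, N20, N27: 33 each (2 lost).
    N12: 50+33 = 83 > 80
    N13: 30+33 = 63 > 60
    N16: 20+33 = 53 ≤ 70
    N18: 80+33 = 113 ≤ 160
    N20: 40+33 = 73 ≤ 90
    N27: 40+33 = 73 ≤ 120
Round 2 — N12, N13 trip offline.
  N12 sheds 83 MW to N16: 83 each.
    N16: 53+83 = 136 > 70
  N13 sheds 63 MW to N16: 63 each.
    N16: 136+63 = 199 > 70
Round 3 — N16 trips offline.
  N16 sheds 199 MW to N20: 199 each.
    N20: 73+199 = 272 > 90
Round 4 — N20 trips offline.
  N20 sheds 272 MW: no online neighbours, lost.
No further trips.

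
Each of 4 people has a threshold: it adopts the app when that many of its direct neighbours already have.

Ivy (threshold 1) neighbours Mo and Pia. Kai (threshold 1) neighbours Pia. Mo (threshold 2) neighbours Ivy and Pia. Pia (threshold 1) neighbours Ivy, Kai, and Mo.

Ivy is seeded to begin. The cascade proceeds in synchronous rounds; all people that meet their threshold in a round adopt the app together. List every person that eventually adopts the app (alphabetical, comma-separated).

Ivy, Kai, Mo, Pia

Round 1 — Ivy adopts the app (initial).
Round 2 — checking thresholds:
  Mo: 1 of 2 neighbours < 2, holds.
  Pia: 1 of 3 neighbours ≥ 1, adopts the app.
Round 3 — checking thresholds:
  Kai: 1 of 1 neighbours ≥ 1, adopts the app.
  Mo: 2 of 2 neighbours ≥ 2, adopts the app.
Round 4 — no new adoptions; cascade stops.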